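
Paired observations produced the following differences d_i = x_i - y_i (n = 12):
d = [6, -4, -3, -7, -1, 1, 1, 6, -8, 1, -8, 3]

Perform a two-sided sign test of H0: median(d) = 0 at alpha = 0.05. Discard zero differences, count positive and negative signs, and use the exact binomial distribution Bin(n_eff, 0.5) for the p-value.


Step 1: Discard zero differences. Original n = 12; n_eff = number of nonzero differences = 12.
Nonzero differences (with sign): +6, -4, -3, -7, -1, +1, +1, +6, -8, +1, -8, +3
Step 2: Count signs: positive = 6, negative = 6.
Step 3: Under H0: P(positive) = 0.5, so the number of positives S ~ Bin(12, 0.5).
Step 4: Two-sided exact p-value = sum of Bin(12,0.5) probabilities at or below the observed probability = 1.000000.
Step 5: alpha = 0.05. fail to reject H0.

n_eff = 12, pos = 6, neg = 6, p = 1.000000, fail to reject H0.


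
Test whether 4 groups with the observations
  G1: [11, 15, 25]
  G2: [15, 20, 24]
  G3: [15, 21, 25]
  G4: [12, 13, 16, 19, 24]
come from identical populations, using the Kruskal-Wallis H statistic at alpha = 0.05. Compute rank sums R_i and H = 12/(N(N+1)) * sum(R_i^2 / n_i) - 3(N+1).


Step 1: Combine all N = 14 observations and assign midranks.
sorted (value, group, rank): (11,G1,1), (12,G4,2), (13,G4,3), (15,G1,5), (15,G2,5), (15,G3,5), (16,G4,7), (19,G4,8), (20,G2,9), (21,G3,10), (24,G2,11.5), (24,G4,11.5), (25,G1,13.5), (25,G3,13.5)
Step 2: Sum ranks within each group.
R_1 = 19.5 (n_1 = 3)
R_2 = 25.5 (n_2 = 3)
R_3 = 28.5 (n_3 = 3)
R_4 = 31.5 (n_4 = 5)
Step 3: H = 12/(N(N+1)) * sum(R_i^2/n_i) - 3(N+1)
     = 12/(14*15) * (19.5^2/3 + 25.5^2/3 + 28.5^2/3 + 31.5^2/5) - 3*15
     = 0.057143 * 812.7 - 45
     = 1.440000.
Step 4: Ties present; correction factor C = 1 - 36/(14^3 - 14) = 0.986813. Corrected H = 1.440000 / 0.986813 = 1.459243.
Step 5: Under H0, H ~ chi^2(3); p-value = 0.691709.
Step 6: alpha = 0.05. fail to reject H0.

H = 1.4592, df = 3, p = 0.691709, fail to reject H0.


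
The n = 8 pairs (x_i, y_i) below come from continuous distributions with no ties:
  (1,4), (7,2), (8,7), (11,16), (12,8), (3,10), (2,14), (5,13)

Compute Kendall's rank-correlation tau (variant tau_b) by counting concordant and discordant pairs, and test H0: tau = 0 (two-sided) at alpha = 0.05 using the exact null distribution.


Step 1: Enumerate the 28 unordered pairs (i,j) with i<j and classify each by sign(x_j-x_i) * sign(y_j-y_i).
  (1,2):dx=+6,dy=-2->D; (1,3):dx=+7,dy=+3->C; (1,4):dx=+10,dy=+12->C; (1,5):dx=+11,dy=+4->C
  (1,6):dx=+2,dy=+6->C; (1,7):dx=+1,dy=+10->C; (1,8):dx=+4,dy=+9->C; (2,3):dx=+1,dy=+5->C
  (2,4):dx=+4,dy=+14->C; (2,5):dx=+5,dy=+6->C; (2,6):dx=-4,dy=+8->D; (2,7):dx=-5,dy=+12->D
  (2,8):dx=-2,dy=+11->D; (3,4):dx=+3,dy=+9->C; (3,5):dx=+4,dy=+1->C; (3,6):dx=-5,dy=+3->D
  (3,7):dx=-6,dy=+7->D; (3,8):dx=-3,dy=+6->D; (4,5):dx=+1,dy=-8->D; (4,6):dx=-8,dy=-6->C
  (4,7):dx=-9,dy=-2->C; (4,8):dx=-6,dy=-3->C; (5,6):dx=-9,dy=+2->D; (5,7):dx=-10,dy=+6->D
  (5,8):dx=-7,dy=+5->D; (6,7):dx=-1,dy=+4->D; (6,8):dx=+2,dy=+3->C; (7,8):dx=+3,dy=-1->D
Step 2: C = 15, D = 13, total pairs = 28.
Step 3: tau = (C - D)/(n(n-1)/2) = (15 - 13)/28 = 0.071429.
Step 4: Exact two-sided p-value (enumerate n! = 40320 permutations of y under H0): p = 0.904861.
Step 5: alpha = 0.05. fail to reject H0.

tau_b = 0.0714 (C=15, D=13), p = 0.904861, fail to reject H0.


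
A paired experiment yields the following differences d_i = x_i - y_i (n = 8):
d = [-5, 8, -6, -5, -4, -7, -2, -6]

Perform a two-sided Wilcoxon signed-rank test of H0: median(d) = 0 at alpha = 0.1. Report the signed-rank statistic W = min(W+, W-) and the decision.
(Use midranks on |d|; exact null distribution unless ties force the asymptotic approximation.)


Step 1: Drop any zero differences (none here) and take |d_i|.
|d| = [5, 8, 6, 5, 4, 7, 2, 6]
Step 2: Midrank |d_i| (ties get averaged ranks).
ranks: |5|->3.5, |8|->8, |6|->5.5, |5|->3.5, |4|->2, |7|->7, |2|->1, |6|->5.5
Step 3: Attach original signs; sum ranks with positive sign and with negative sign.
W+ = 8 = 8
W- = 3.5 + 5.5 + 3.5 + 2 + 7 + 1 + 5.5 = 28
(Check: W+ + W- = 36 should equal n(n+1)/2 = 36.)
Step 4: Test statistic W = min(W+, W-) = 8.
Step 5: Ties in |d|, so use the tie-corrected normal approximation.
        E[W] = n(n+1)/4 = 8*9/4 = 18.
        Tie groups: |d|=5 (t=2), |d|=6 (t=2); sum(t^3 - t) = 12.
        Var[W] = n(n+1)(2n+1)/24 - sum(t^3-t)/48 = 1224/24 - 12/48 = 50.75.
        z = (W - E[W]) / sqrt(Var[W]) = (8 - 18) / 7.1239 = -1.4037.
        Two-sided p = 2*Phi(z) = 0.160401.
Step 6: alpha = 0.1. fail to reject H0.

W+ = 8, W- = 28, W = min = 8, p = 0.160401, fail to reject H0.


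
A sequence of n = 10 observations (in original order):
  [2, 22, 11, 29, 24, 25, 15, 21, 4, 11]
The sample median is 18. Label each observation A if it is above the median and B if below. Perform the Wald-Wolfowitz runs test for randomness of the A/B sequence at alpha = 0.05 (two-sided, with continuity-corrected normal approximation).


Step 1: Compute median = 18; label A = above, B = below.
Labels in order: BABAAABABB  (n_A = 5, n_B = 5)
Step 2: Count runs R = 7.
Step 3: Under H0 (random ordering), E[R] = 2*n_A*n_B/(n_A+n_B) + 1 = 2*5*5/10 + 1 = 6.0000.
        Var[R] = 2*n_A*n_B*(2*n_A*n_B - n_A - n_B) / ((n_A+n_B)^2 * (n_A+n_B-1)) = 2000/900 = 2.2222.
        SD[R] = 1.4907.
Step 4: Continuity-corrected z = (R - 0.5 - E[R]) / SD[R] = (7 - 0.5 - 6.0000) / 1.4907 = 0.3354.
Step 5: Two-sided p-value via normal approximation = 2*(1 - Phi(|z|)) = 0.737316.
Step 6: alpha = 0.05. fail to reject H0.

R = 7, z = 0.3354, p = 0.737316, fail to reject H0.


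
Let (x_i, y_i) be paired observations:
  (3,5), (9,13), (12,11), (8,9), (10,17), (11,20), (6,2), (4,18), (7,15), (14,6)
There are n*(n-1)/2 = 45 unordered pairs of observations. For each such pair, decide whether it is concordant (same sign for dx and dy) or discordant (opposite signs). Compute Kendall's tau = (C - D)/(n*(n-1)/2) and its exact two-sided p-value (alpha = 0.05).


Step 1: Enumerate the 45 unordered pairs (i,j) with i<j and classify each by sign(x_j-x_i) * sign(y_j-y_i).
  (1,2):dx=+6,dy=+8->C; (1,3):dx=+9,dy=+6->C; (1,4):dx=+5,dy=+4->C; (1,5):dx=+7,dy=+12->C
  (1,6):dx=+8,dy=+15->C; (1,7):dx=+3,dy=-3->D; (1,8):dx=+1,dy=+13->C; (1,9):dx=+4,dy=+10->C
  (1,10):dx=+11,dy=+1->C; (2,3):dx=+3,dy=-2->D; (2,4):dx=-1,dy=-4->C; (2,5):dx=+1,dy=+4->C
  (2,6):dx=+2,dy=+7->C; (2,7):dx=-3,dy=-11->C; (2,8):dx=-5,dy=+5->D; (2,9):dx=-2,dy=+2->D
  (2,10):dx=+5,dy=-7->D; (3,4):dx=-4,dy=-2->C; (3,5):dx=-2,dy=+6->D; (3,6):dx=-1,dy=+9->D
  (3,7):dx=-6,dy=-9->C; (3,8):dx=-8,dy=+7->D; (3,9):dx=-5,dy=+4->D; (3,10):dx=+2,dy=-5->D
  (4,5):dx=+2,dy=+8->C; (4,6):dx=+3,dy=+11->C; (4,7):dx=-2,dy=-7->C; (4,8):dx=-4,dy=+9->D
  (4,9):dx=-1,dy=+6->D; (4,10):dx=+6,dy=-3->D; (5,6):dx=+1,dy=+3->C; (5,7):dx=-4,dy=-15->C
  (5,8):dx=-6,dy=+1->D; (5,9):dx=-3,dy=-2->C; (5,10):dx=+4,dy=-11->D; (6,7):dx=-5,dy=-18->C
  (6,8):dx=-7,dy=-2->C; (6,9):dx=-4,dy=-5->C; (6,10):dx=+3,dy=-14->D; (7,8):dx=-2,dy=+16->D
  (7,9):dx=+1,dy=+13->C; (7,10):dx=+8,dy=+4->C; (8,9):dx=+3,dy=-3->D; (8,10):dx=+10,dy=-12->D
  (9,10):dx=+7,dy=-9->D
Step 2: C = 25, D = 20, total pairs = 45.
Step 3: tau = (C - D)/(n(n-1)/2) = (25 - 20)/45 = 0.111111.
Step 4: Exact two-sided p-value (enumerate n! = 3628800 permutations of y under H0): p = 0.727490.
Step 5: alpha = 0.05. fail to reject H0.

tau_b = 0.1111 (C=25, D=20), p = 0.727490, fail to reject H0.


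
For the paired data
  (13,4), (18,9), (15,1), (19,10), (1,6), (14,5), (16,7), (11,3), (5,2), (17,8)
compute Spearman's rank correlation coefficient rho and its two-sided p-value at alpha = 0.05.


Step 1: Rank x and y separately (midranks; no ties here).
rank(x): 13->4, 18->9, 15->6, 19->10, 1->1, 14->5, 16->7, 11->3, 5->2, 17->8
rank(y): 4->4, 9->9, 1->1, 10->10, 6->6, 5->5, 7->7, 3->3, 2->2, 8->8
Step 2: d_i = R_x(i) - R_y(i); compute d_i^2.
  (4-4)^2=0, (9-9)^2=0, (6-1)^2=25, (10-10)^2=0, (1-6)^2=25, (5-5)^2=0, (7-7)^2=0, (3-3)^2=0, (2-2)^2=0, (8-8)^2=0
sum(d^2) = 50.
Step 3: rho = 1 - 6*50 / (10*(10^2 - 1)) = 1 - 300/990 = 0.696970.
Step 4: Under H0, t = rho * sqrt((n-2)/(1-rho^2)) = 2.7490 ~ t(8).
Step 5: Two-sided p-value from the t-distribution with 8 df = 0.025097.
Step 6: alpha = 0.05. reject H0.

rho = 0.6970, p = 0.025097, reject H0 at alpha = 0.05.


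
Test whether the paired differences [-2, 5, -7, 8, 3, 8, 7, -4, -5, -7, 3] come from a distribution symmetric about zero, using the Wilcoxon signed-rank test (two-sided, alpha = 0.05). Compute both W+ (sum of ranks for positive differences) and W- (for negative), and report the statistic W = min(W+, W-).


Step 1: Drop any zero differences (none here) and take |d_i|.
|d| = [2, 5, 7, 8, 3, 8, 7, 4, 5, 7, 3]
Step 2: Midrank |d_i| (ties get averaged ranks).
ranks: |2|->1, |5|->5.5, |7|->8, |8|->10.5, |3|->2.5, |8|->10.5, |7|->8, |4|->4, |5|->5.5, |7|->8, |3|->2.5
Step 3: Attach original signs; sum ranks with positive sign and with negative sign.
W+ = 5.5 + 10.5 + 2.5 + 10.5 + 8 + 2.5 = 39.5
W- = 1 + 8 + 4 + 5.5 + 8 = 26.5
(Check: W+ + W- = 66 should equal n(n+1)/2 = 66.)
Step 4: Test statistic W = min(W+, W-) = 26.5.
Step 5: Ties in |d|, so use the tie-corrected normal approximation.
        E[W] = n(n+1)/4 = 11*12/4 = 33.
        Tie groups: |d|=3 (t=2), |d|=5 (t=2), |d|=7 (t=3), |d|=8 (t=2); sum(t^3 - t) = 42.
        Var[W] = n(n+1)(2n+1)/24 - sum(t^3-t)/48 = 3036/24 - 42/48 = 125.625.
        z = (W - E[W]) / sqrt(Var[W]) = (26.5 - 33) / 11.2083 = -0.5799.
        Two-sided p = 2*Phi(z) = 0.561962.
Step 6: alpha = 0.05. fail to reject H0.

W+ = 39.5, W- = 26.5, W = min = 26.5, p = 0.561962, fail to reject H0.


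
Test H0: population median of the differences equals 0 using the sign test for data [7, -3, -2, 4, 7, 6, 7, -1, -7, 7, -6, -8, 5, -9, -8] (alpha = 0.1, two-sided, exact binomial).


Step 1: Discard zero differences. Original n = 15; n_eff = number of nonzero differences = 15.
Nonzero differences (with sign): +7, -3, -2, +4, +7, +6, +7, -1, -7, +7, -6, -8, +5, -9, -8
Step 2: Count signs: positive = 7, negative = 8.
Step 3: Under H0: P(positive) = 0.5, so the number of positives S ~ Bin(15, 0.5).
Step 4: Two-sided exact p-value = sum of Bin(15,0.5) probabilities at or below the observed probability = 1.000000.
Step 5: alpha = 0.1. fail to reject H0.

n_eff = 15, pos = 7, neg = 8, p = 1.000000, fail to reject H0.


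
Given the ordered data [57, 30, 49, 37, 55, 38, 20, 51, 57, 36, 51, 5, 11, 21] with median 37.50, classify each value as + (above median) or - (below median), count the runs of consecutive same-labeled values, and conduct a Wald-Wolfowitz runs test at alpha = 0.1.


Step 1: Compute median = 37.50; label A = above, B = below.
Labels in order: ABABAABAABABBB  (n_A = 7, n_B = 7)
Step 2: Count runs R = 10.
Step 3: Under H0 (random ordering), E[R] = 2*n_A*n_B/(n_A+n_B) + 1 = 2*7*7/14 + 1 = 8.0000.
        Var[R] = 2*n_A*n_B*(2*n_A*n_B - n_A - n_B) / ((n_A+n_B)^2 * (n_A+n_B-1)) = 8232/2548 = 3.2308.
        SD[R] = 1.7974.
Step 4: Continuity-corrected z = (R - 0.5 - E[R]) / SD[R] = (10 - 0.5 - 8.0000) / 1.7974 = 0.8345.
Step 5: Two-sided p-value via normal approximation = 2*(1 - Phi(|z|)) = 0.403986.
Step 6: alpha = 0.1. fail to reject H0.

R = 10, z = 0.8345, p = 0.403986, fail to reject H0.


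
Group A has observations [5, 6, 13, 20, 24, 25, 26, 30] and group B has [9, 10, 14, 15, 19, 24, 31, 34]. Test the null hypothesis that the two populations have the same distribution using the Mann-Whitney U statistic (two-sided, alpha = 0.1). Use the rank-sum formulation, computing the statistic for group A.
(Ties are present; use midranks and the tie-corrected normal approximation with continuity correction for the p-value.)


Step 1: Combine and sort all 16 observations; assign midranks.
sorted (value, group): (5,X), (6,X), (9,Y), (10,Y), (13,X), (14,Y), (15,Y), (19,Y), (20,X), (24,X), (24,Y), (25,X), (26,X), (30,X), (31,Y), (34,Y)
ranks: 5->1, 6->2, 9->3, 10->4, 13->5, 14->6, 15->7, 19->8, 20->9, 24->10.5, 24->10.5, 25->12, 26->13, 30->14, 31->15, 34->16
Step 2: Rank sum for X: R1 = 1 + 2 + 5 + 9 + 10.5 + 12 + 13 + 14 = 66.5.
Step 3: U_X = R1 - n1(n1+1)/2 = 66.5 - 8*9/2 = 66.5 - 36 = 30.5.
       U_Y = n1*n2 - U_X = 64 - 30.5 = 33.5.
Step 4: Ties are present, so use the tie-corrected normal approximation (with continuity correction) for the p-value.
Step 5: p-value = 0.916298; compare to alpha = 0.1. fail to reject H0.

U_X = 30.5, p = 0.916298, fail to reject H0 at alpha = 0.1.


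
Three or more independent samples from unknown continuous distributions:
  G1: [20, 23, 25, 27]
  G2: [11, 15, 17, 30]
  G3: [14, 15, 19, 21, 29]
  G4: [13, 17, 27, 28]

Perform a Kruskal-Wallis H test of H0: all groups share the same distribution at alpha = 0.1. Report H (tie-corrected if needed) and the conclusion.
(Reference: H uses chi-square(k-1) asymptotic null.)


Step 1: Combine all N = 17 observations and assign midranks.
sorted (value, group, rank): (11,G2,1), (13,G4,2), (14,G3,3), (15,G2,4.5), (15,G3,4.5), (17,G2,6.5), (17,G4,6.5), (19,G3,8), (20,G1,9), (21,G3,10), (23,G1,11), (25,G1,12), (27,G1,13.5), (27,G4,13.5), (28,G4,15), (29,G3,16), (30,G2,17)
Step 2: Sum ranks within each group.
R_1 = 45.5 (n_1 = 4)
R_2 = 29 (n_2 = 4)
R_3 = 41.5 (n_3 = 5)
R_4 = 37 (n_4 = 4)
Step 3: H = 12/(N(N+1)) * sum(R_i^2/n_i) - 3(N+1)
     = 12/(17*18) * (45.5^2/4 + 29^2/4 + 41.5^2/5 + 37^2/4) - 3*18
     = 0.039216 * 1414.51 - 54
     = 1.471078.
Step 4: Ties present; correction factor C = 1 - 18/(17^3 - 17) = 0.996324. Corrected H = 1.471078 / 0.996324 = 1.476507.
Step 5: Under H0, H ~ chi^2(3); p-value = 0.687703.
Step 6: alpha = 0.1. fail to reject H0.

H = 1.4765, df = 3, p = 0.687703, fail to reject H0.


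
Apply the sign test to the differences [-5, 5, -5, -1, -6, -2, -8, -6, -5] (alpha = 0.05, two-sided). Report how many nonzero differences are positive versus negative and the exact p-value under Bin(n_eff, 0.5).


Step 1: Discard zero differences. Original n = 9; n_eff = number of nonzero differences = 9.
Nonzero differences (with sign): -5, +5, -5, -1, -6, -2, -8, -6, -5
Step 2: Count signs: positive = 1, negative = 8.
Step 3: Under H0: P(positive) = 0.5, so the number of positives S ~ Bin(9, 0.5).
Step 4: Two-sided exact p-value = sum of Bin(9,0.5) probabilities at or below the observed probability = 0.039062.
Step 5: alpha = 0.05. reject H0.

n_eff = 9, pos = 1, neg = 8, p = 0.039062, reject H0.


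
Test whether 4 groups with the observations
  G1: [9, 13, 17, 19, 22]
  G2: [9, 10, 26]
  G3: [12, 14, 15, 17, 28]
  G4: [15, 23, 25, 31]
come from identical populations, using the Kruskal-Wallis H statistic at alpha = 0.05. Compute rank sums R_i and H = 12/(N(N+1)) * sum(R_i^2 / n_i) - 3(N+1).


Step 1: Combine all N = 17 observations and assign midranks.
sorted (value, group, rank): (9,G1,1.5), (9,G2,1.5), (10,G2,3), (12,G3,4), (13,G1,5), (14,G3,6), (15,G3,7.5), (15,G4,7.5), (17,G1,9.5), (17,G3,9.5), (19,G1,11), (22,G1,12), (23,G4,13), (25,G4,14), (26,G2,15), (28,G3,16), (31,G4,17)
Step 2: Sum ranks within each group.
R_1 = 39 (n_1 = 5)
R_2 = 19.5 (n_2 = 3)
R_3 = 43 (n_3 = 5)
R_4 = 51.5 (n_4 = 4)
Step 3: H = 12/(N(N+1)) * sum(R_i^2/n_i) - 3(N+1)
     = 12/(17*18) * (39^2/5 + 19.5^2/3 + 43^2/5 + 51.5^2/4) - 3*18
     = 0.039216 * 1463.81 - 54
     = 3.404412.
Step 4: Ties present; correction factor C = 1 - 18/(17^3 - 17) = 0.996324. Corrected H = 3.404412 / 0.996324 = 3.416974.
Step 5: Under H0, H ~ chi^2(3); p-value = 0.331691.
Step 6: alpha = 0.05. fail to reject H0.

H = 3.4170, df = 3, p = 0.331691, fail to reject H0.


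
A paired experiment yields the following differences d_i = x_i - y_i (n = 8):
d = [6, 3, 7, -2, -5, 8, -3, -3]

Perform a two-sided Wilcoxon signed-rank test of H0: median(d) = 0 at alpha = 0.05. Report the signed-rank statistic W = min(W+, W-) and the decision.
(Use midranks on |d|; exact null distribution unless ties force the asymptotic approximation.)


Step 1: Drop any zero differences (none here) and take |d_i|.
|d| = [6, 3, 7, 2, 5, 8, 3, 3]
Step 2: Midrank |d_i| (ties get averaged ranks).
ranks: |6|->6, |3|->3, |7|->7, |2|->1, |5|->5, |8|->8, |3|->3, |3|->3
Step 3: Attach original signs; sum ranks with positive sign and with negative sign.
W+ = 6 + 3 + 7 + 8 = 24
W- = 1 + 5 + 3 + 3 = 12
(Check: W+ + W- = 36 should equal n(n+1)/2 = 36.)
Step 4: Test statistic W = min(W+, W-) = 12.
Step 5: Ties in |d|, so use the tie-corrected normal approximation.
        E[W] = n(n+1)/4 = 8*9/4 = 18.
        Tie groups: |d|=3 (t=3); sum(t^3 - t) = 24.
        Var[W] = n(n+1)(2n+1)/24 - sum(t^3-t)/48 = 1224/24 - 24/48 = 50.5.
        z = (W - E[W]) / sqrt(Var[W]) = (12 - 18) / 7.1063 = -0.8443.
        Two-sided p = 2*Phi(z) = 0.398492.
Step 6: alpha = 0.05. fail to reject H0.

W+ = 24, W- = 12, W = min = 12, p = 0.398492, fail to reject H0.


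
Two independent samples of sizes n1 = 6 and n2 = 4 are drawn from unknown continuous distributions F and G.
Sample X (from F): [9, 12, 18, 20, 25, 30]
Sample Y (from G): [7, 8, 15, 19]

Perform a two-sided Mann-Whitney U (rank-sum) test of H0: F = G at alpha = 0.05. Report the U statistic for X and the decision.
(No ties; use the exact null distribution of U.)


Step 1: Combine and sort all 10 observations; assign midranks.
sorted (value, group): (7,Y), (8,Y), (9,X), (12,X), (15,Y), (18,X), (19,Y), (20,X), (25,X), (30,X)
ranks: 7->1, 8->2, 9->3, 12->4, 15->5, 18->6, 19->7, 20->8, 25->9, 30->10
Step 2: Rank sum for X: R1 = 3 + 4 + 6 + 8 + 9 + 10 = 40.
Step 3: U_X = R1 - n1(n1+1)/2 = 40 - 6*7/2 = 40 - 21 = 19.
       U_Y = n1*n2 - U_X = 24 - 19 = 5.
Step 4: No ties, so the exact null distribution of U (based on enumerating the C(10,6) = 210 equally likely rank assignments) gives the two-sided p-value.
Step 5: p-value = 0.171429; compare to alpha = 0.05. fail to reject H0.

U_X = 19, p = 0.171429, fail to reject H0 at alpha = 0.05.


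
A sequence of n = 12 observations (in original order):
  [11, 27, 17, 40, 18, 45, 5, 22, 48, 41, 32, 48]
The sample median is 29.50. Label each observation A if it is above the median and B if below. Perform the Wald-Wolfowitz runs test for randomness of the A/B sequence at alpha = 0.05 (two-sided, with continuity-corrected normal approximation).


Step 1: Compute median = 29.50; label A = above, B = below.
Labels in order: BBBABABBAAAA  (n_A = 6, n_B = 6)
Step 2: Count runs R = 6.
Step 3: Under H0 (random ordering), E[R] = 2*n_A*n_B/(n_A+n_B) + 1 = 2*6*6/12 + 1 = 7.0000.
        Var[R] = 2*n_A*n_B*(2*n_A*n_B - n_A - n_B) / ((n_A+n_B)^2 * (n_A+n_B-1)) = 4320/1584 = 2.7273.
        SD[R] = 1.6514.
Step 4: Continuity-corrected z = (R + 0.5 - E[R]) / SD[R] = (6 + 0.5 - 7.0000) / 1.6514 = -0.3028.
Step 5: Two-sided p-value via normal approximation = 2*(1 - Phi(|z|)) = 0.762069.
Step 6: alpha = 0.05. fail to reject H0.

R = 6, z = -0.3028, p = 0.762069, fail to reject H0.


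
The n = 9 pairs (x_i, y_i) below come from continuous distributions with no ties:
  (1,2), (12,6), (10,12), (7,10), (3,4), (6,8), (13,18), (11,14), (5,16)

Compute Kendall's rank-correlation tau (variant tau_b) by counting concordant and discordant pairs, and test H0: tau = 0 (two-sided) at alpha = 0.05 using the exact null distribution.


Step 1: Enumerate the 36 unordered pairs (i,j) with i<j and classify each by sign(x_j-x_i) * sign(y_j-y_i).
  (1,2):dx=+11,dy=+4->C; (1,3):dx=+9,dy=+10->C; (1,4):dx=+6,dy=+8->C; (1,5):dx=+2,dy=+2->C
  (1,6):dx=+5,dy=+6->C; (1,7):dx=+12,dy=+16->C; (1,8):dx=+10,dy=+12->C; (1,9):dx=+4,dy=+14->C
  (2,3):dx=-2,dy=+6->D; (2,4):dx=-5,dy=+4->D; (2,5):dx=-9,dy=-2->C; (2,6):dx=-6,dy=+2->D
  (2,7):dx=+1,dy=+12->C; (2,8):dx=-1,dy=+8->D; (2,9):dx=-7,dy=+10->D; (3,4):dx=-3,dy=-2->C
  (3,5):dx=-7,dy=-8->C; (3,6):dx=-4,dy=-4->C; (3,7):dx=+3,dy=+6->C; (3,8):dx=+1,dy=+2->C
  (3,9):dx=-5,dy=+4->D; (4,5):dx=-4,dy=-6->C; (4,6):dx=-1,dy=-2->C; (4,7):dx=+6,dy=+8->C
  (4,8):dx=+4,dy=+4->C; (4,9):dx=-2,dy=+6->D; (5,6):dx=+3,dy=+4->C; (5,7):dx=+10,dy=+14->C
  (5,8):dx=+8,dy=+10->C; (5,9):dx=+2,dy=+12->C; (6,7):dx=+7,dy=+10->C; (6,8):dx=+5,dy=+6->C
  (6,9):dx=-1,dy=+8->D; (7,8):dx=-2,dy=-4->C; (7,9):dx=-8,dy=-2->C; (8,9):dx=-6,dy=+2->D
Step 2: C = 27, D = 9, total pairs = 36.
Step 3: tau = (C - D)/(n(n-1)/2) = (27 - 9)/36 = 0.500000.
Step 4: Exact two-sided p-value (enumerate n! = 362880 permutations of y under H0): p = 0.075176.
Step 5: alpha = 0.05. fail to reject H0.

tau_b = 0.5000 (C=27, D=9), p = 0.075176, fail to reject H0.


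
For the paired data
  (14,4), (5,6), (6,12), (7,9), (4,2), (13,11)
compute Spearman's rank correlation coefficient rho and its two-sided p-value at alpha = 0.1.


Step 1: Rank x and y separately (midranks; no ties here).
rank(x): 14->6, 5->2, 6->3, 7->4, 4->1, 13->5
rank(y): 4->2, 6->3, 12->6, 9->4, 2->1, 11->5
Step 2: d_i = R_x(i) - R_y(i); compute d_i^2.
  (6-2)^2=16, (2-3)^2=1, (3-6)^2=9, (4-4)^2=0, (1-1)^2=0, (5-5)^2=0
sum(d^2) = 26.
Step 3: rho = 1 - 6*26 / (6*(6^2 - 1)) = 1 - 156/210 = 0.257143.
Step 4: Under H0, t = rho * sqrt((n-2)/(1-rho^2)) = 0.5322 ~ t(4).
Step 5: Two-sided p-value from the t-distribution with 4 df = 0.622787.
Step 6: alpha = 0.1. fail to reject H0.

rho = 0.2571, p = 0.622787, fail to reject H0 at alpha = 0.1.


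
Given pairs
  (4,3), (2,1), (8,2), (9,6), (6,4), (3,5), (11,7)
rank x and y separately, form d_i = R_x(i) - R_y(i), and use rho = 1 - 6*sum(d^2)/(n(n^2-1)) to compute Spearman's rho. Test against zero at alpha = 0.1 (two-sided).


Step 1: Rank x and y separately (midranks; no ties here).
rank(x): 4->3, 2->1, 8->5, 9->6, 6->4, 3->2, 11->7
rank(y): 3->3, 1->1, 2->2, 6->6, 4->4, 5->5, 7->7
Step 2: d_i = R_x(i) - R_y(i); compute d_i^2.
  (3-3)^2=0, (1-1)^2=0, (5-2)^2=9, (6-6)^2=0, (4-4)^2=0, (2-5)^2=9, (7-7)^2=0
sum(d^2) = 18.
Step 3: rho = 1 - 6*18 / (7*(7^2 - 1)) = 1 - 108/336 = 0.678571.
Step 4: Under H0, t = rho * sqrt((n-2)/(1-rho^2)) = 2.0657 ~ t(5).
Step 5: Two-sided p-value from the t-distribution with 5 df = 0.093750.
Step 6: alpha = 0.1. reject H0.

rho = 0.6786, p = 0.093750, reject H0 at alpha = 0.1.


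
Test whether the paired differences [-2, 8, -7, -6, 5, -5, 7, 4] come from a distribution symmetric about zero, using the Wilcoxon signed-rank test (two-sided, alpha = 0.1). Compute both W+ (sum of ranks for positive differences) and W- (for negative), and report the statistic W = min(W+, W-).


Step 1: Drop any zero differences (none here) and take |d_i|.
|d| = [2, 8, 7, 6, 5, 5, 7, 4]
Step 2: Midrank |d_i| (ties get averaged ranks).
ranks: |2|->1, |8|->8, |7|->6.5, |6|->5, |5|->3.5, |5|->3.5, |7|->6.5, |4|->2
Step 3: Attach original signs; sum ranks with positive sign and with negative sign.
W+ = 8 + 3.5 + 6.5 + 2 = 20
W- = 1 + 6.5 + 5 + 3.5 = 16
(Check: W+ + W- = 36 should equal n(n+1)/2 = 36.)
Step 4: Test statistic W = min(W+, W-) = 16.
Step 5: Ties in |d|, so use the tie-corrected normal approximation.
        E[W] = n(n+1)/4 = 8*9/4 = 18.
        Tie groups: |d|=5 (t=2), |d|=7 (t=2); sum(t^3 - t) = 12.
        Var[W] = n(n+1)(2n+1)/24 - sum(t^3-t)/48 = 1224/24 - 12/48 = 50.75.
        z = (W - E[W]) / sqrt(Var[W]) = (16 - 18) / 7.1239 = -0.2807.
        Two-sided p = 2*Phi(z) = 0.778906.
Step 6: alpha = 0.1. fail to reject H0.

W+ = 20, W- = 16, W = min = 16, p = 0.778906, fail to reject H0.


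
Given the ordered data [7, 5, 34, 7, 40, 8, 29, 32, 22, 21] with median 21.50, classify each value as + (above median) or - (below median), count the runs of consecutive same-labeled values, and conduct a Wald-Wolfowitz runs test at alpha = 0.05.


Step 1: Compute median = 21.50; label A = above, B = below.
Labels in order: BBABABAAAB  (n_A = 5, n_B = 5)
Step 2: Count runs R = 7.
Step 3: Under H0 (random ordering), E[R] = 2*n_A*n_B/(n_A+n_B) + 1 = 2*5*5/10 + 1 = 6.0000.
        Var[R] = 2*n_A*n_B*(2*n_A*n_B - n_A - n_B) / ((n_A+n_B)^2 * (n_A+n_B-1)) = 2000/900 = 2.2222.
        SD[R] = 1.4907.
Step 4: Continuity-corrected z = (R - 0.5 - E[R]) / SD[R] = (7 - 0.5 - 6.0000) / 1.4907 = 0.3354.
Step 5: Two-sided p-value via normal approximation = 2*(1 - Phi(|z|)) = 0.737316.
Step 6: alpha = 0.05. fail to reject H0.

R = 7, z = 0.3354, p = 0.737316, fail to reject H0.


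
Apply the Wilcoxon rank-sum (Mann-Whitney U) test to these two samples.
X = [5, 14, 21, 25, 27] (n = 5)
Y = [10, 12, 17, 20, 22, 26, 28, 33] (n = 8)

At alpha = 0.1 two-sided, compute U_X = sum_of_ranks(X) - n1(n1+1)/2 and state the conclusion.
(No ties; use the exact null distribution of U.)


Step 1: Combine and sort all 13 observations; assign midranks.
sorted (value, group): (5,X), (10,Y), (12,Y), (14,X), (17,Y), (20,Y), (21,X), (22,Y), (25,X), (26,Y), (27,X), (28,Y), (33,Y)
ranks: 5->1, 10->2, 12->3, 14->4, 17->5, 20->6, 21->7, 22->8, 25->9, 26->10, 27->11, 28->12, 33->13
Step 2: Rank sum for X: R1 = 1 + 4 + 7 + 9 + 11 = 32.
Step 3: U_X = R1 - n1(n1+1)/2 = 32 - 5*6/2 = 32 - 15 = 17.
       U_Y = n1*n2 - U_X = 40 - 17 = 23.
Step 4: No ties, so the exact null distribution of U (based on enumerating the C(13,5) = 1287 equally likely rank assignments) gives the two-sided p-value.
Step 5: p-value = 0.724165; compare to alpha = 0.1. fail to reject H0.

U_X = 17, p = 0.724165, fail to reject H0 at alpha = 0.1.


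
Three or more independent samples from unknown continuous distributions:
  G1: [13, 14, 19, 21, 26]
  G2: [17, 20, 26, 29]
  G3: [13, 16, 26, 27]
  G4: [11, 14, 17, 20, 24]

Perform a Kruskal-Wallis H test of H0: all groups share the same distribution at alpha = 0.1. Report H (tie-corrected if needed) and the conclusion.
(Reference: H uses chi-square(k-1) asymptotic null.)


Step 1: Combine all N = 18 observations and assign midranks.
sorted (value, group, rank): (11,G4,1), (13,G1,2.5), (13,G3,2.5), (14,G1,4.5), (14,G4,4.5), (16,G3,6), (17,G2,7.5), (17,G4,7.5), (19,G1,9), (20,G2,10.5), (20,G4,10.5), (21,G1,12), (24,G4,13), (26,G1,15), (26,G2,15), (26,G3,15), (27,G3,17), (29,G2,18)
Step 2: Sum ranks within each group.
R_1 = 43 (n_1 = 5)
R_2 = 51 (n_2 = 4)
R_3 = 40.5 (n_3 = 4)
R_4 = 36.5 (n_4 = 5)
Step 3: H = 12/(N(N+1)) * sum(R_i^2/n_i) - 3(N+1)
     = 12/(18*19) * (43^2/5 + 51^2/4 + 40.5^2/4 + 36.5^2/5) - 3*19
     = 0.035088 * 1696.56 - 57
     = 2.528509.
Step 4: Ties present; correction factor C = 1 - 48/(18^3 - 18) = 0.991744. Corrected H = 2.528509 / 0.991744 = 2.549558.
Step 5: Under H0, H ~ chi^2(3); p-value = 0.466401.
Step 6: alpha = 0.1. fail to reject H0.

H = 2.5496, df = 3, p = 0.466401, fail to reject H0.


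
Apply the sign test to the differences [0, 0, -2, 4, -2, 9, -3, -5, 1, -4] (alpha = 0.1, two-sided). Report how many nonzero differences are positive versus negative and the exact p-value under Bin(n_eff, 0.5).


Step 1: Discard zero differences. Original n = 10; n_eff = number of nonzero differences = 8.
Nonzero differences (with sign): -2, +4, -2, +9, -3, -5, +1, -4
Step 2: Count signs: positive = 3, negative = 5.
Step 3: Under H0: P(positive) = 0.5, so the number of positives S ~ Bin(8, 0.5).
Step 4: Two-sided exact p-value = sum of Bin(8,0.5) probabilities at or below the observed probability = 0.726562.
Step 5: alpha = 0.1. fail to reject H0.

n_eff = 8, pos = 3, neg = 5, p = 0.726562, fail to reject H0.


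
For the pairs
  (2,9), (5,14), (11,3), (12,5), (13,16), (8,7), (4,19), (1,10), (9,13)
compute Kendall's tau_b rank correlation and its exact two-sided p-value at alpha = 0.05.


Step 1: Enumerate the 36 unordered pairs (i,j) with i<j and classify each by sign(x_j-x_i) * sign(y_j-y_i).
  (1,2):dx=+3,dy=+5->C; (1,3):dx=+9,dy=-6->D; (1,4):dx=+10,dy=-4->D; (1,5):dx=+11,dy=+7->C
  (1,6):dx=+6,dy=-2->D; (1,7):dx=+2,dy=+10->C; (1,8):dx=-1,dy=+1->D; (1,9):dx=+7,dy=+4->C
  (2,3):dx=+6,dy=-11->D; (2,4):dx=+7,dy=-9->D; (2,5):dx=+8,dy=+2->C; (2,6):dx=+3,dy=-7->D
  (2,7):dx=-1,dy=+5->D; (2,8):dx=-4,dy=-4->C; (2,9):dx=+4,dy=-1->D; (3,4):dx=+1,dy=+2->C
  (3,5):dx=+2,dy=+13->C; (3,6):dx=-3,dy=+4->D; (3,7):dx=-7,dy=+16->D; (3,8):dx=-10,dy=+7->D
  (3,9):dx=-2,dy=+10->D; (4,5):dx=+1,dy=+11->C; (4,6):dx=-4,dy=+2->D; (4,7):dx=-8,dy=+14->D
  (4,8):dx=-11,dy=+5->D; (4,9):dx=-3,dy=+8->D; (5,6):dx=-5,dy=-9->C; (5,7):dx=-9,dy=+3->D
  (5,8):dx=-12,dy=-6->C; (5,9):dx=-4,dy=-3->C; (6,7):dx=-4,dy=+12->D; (6,8):dx=-7,dy=+3->D
  (6,9):dx=+1,dy=+6->C; (7,8):dx=-3,dy=-9->C; (7,9):dx=+5,dy=-6->D; (8,9):dx=+8,dy=+3->C
Step 2: C = 15, D = 21, total pairs = 36.
Step 3: tau = (C - D)/(n(n-1)/2) = (15 - 21)/36 = -0.166667.
Step 4: Exact two-sided p-value (enumerate n! = 362880 permutations of y under H0): p = 0.612202.
Step 5: alpha = 0.05. fail to reject H0.

tau_b = -0.1667 (C=15, D=21), p = 0.612202, fail to reject H0.


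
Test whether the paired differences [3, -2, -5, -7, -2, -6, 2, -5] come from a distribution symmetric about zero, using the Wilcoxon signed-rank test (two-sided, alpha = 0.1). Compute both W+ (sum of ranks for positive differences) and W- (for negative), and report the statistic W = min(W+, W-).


Step 1: Drop any zero differences (none here) and take |d_i|.
|d| = [3, 2, 5, 7, 2, 6, 2, 5]
Step 2: Midrank |d_i| (ties get averaged ranks).
ranks: |3|->4, |2|->2, |5|->5.5, |7|->8, |2|->2, |6|->7, |2|->2, |5|->5.5
Step 3: Attach original signs; sum ranks with positive sign and with negative sign.
W+ = 4 + 2 = 6
W- = 2 + 5.5 + 8 + 2 + 7 + 5.5 = 30
(Check: W+ + W- = 36 should equal n(n+1)/2 = 36.)
Step 4: Test statistic W = min(W+, W-) = 6.
Step 5: Ties in |d|, so use the tie-corrected normal approximation.
        E[W] = n(n+1)/4 = 8*9/4 = 18.
        Tie groups: |d|=2 (t=3), |d|=5 (t=2); sum(t^3 - t) = 30.
        Var[W] = n(n+1)(2n+1)/24 - sum(t^3-t)/48 = 1224/24 - 30/48 = 50.375.
        z = (W - E[W]) / sqrt(Var[W]) = (6 - 18) / 7.0975 = -1.6907.
        Two-sided p = 2*Phi(z) = 0.090889.
Step 6: alpha = 0.1. reject H0.

W+ = 6, W- = 30, W = min = 6, p = 0.090889, reject H0.


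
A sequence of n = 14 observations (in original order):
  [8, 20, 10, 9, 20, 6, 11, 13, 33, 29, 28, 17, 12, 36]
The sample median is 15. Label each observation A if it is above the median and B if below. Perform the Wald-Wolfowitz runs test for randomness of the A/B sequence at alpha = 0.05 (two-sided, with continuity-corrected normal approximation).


Step 1: Compute median = 15; label A = above, B = below.
Labels in order: BABBABBBAAAABA  (n_A = 7, n_B = 7)
Step 2: Count runs R = 8.
Step 3: Under H0 (random ordering), E[R] = 2*n_A*n_B/(n_A+n_B) + 1 = 2*7*7/14 + 1 = 8.0000.
        Var[R] = 2*n_A*n_B*(2*n_A*n_B - n_A - n_B) / ((n_A+n_B)^2 * (n_A+n_B-1)) = 8232/2548 = 3.2308.
        SD[R] = 1.7974.
Step 4: R = E[R], so z = 0 with no continuity correction.
Step 5: Two-sided p-value via normal approximation = 2*(1 - Phi(|z|)) = 1.000000.
Step 6: alpha = 0.05. fail to reject H0.

R = 8, z = 0.0000, p = 1.000000, fail to reject H0.


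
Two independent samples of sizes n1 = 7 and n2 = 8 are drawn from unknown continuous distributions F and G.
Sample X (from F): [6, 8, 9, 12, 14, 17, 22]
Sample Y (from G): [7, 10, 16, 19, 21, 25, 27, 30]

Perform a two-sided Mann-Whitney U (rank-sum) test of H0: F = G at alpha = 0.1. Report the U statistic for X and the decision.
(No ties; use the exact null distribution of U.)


Step 1: Combine and sort all 15 observations; assign midranks.
sorted (value, group): (6,X), (7,Y), (8,X), (9,X), (10,Y), (12,X), (14,X), (16,Y), (17,X), (19,Y), (21,Y), (22,X), (25,Y), (27,Y), (30,Y)
ranks: 6->1, 7->2, 8->3, 9->4, 10->5, 12->6, 14->7, 16->8, 17->9, 19->10, 21->11, 22->12, 25->13, 27->14, 30->15
Step 2: Rank sum for X: R1 = 1 + 3 + 4 + 6 + 7 + 9 + 12 = 42.
Step 3: U_X = R1 - n1(n1+1)/2 = 42 - 7*8/2 = 42 - 28 = 14.
       U_Y = n1*n2 - U_X = 56 - 14 = 42.
Step 4: No ties, so the exact null distribution of U (based on enumerating the C(15,7) = 6435 equally likely rank assignments) gives the two-sided p-value.
Step 5: p-value = 0.120591; compare to alpha = 0.1. fail to reject H0.

U_X = 14, p = 0.120591, fail to reject H0 at alpha = 0.1.


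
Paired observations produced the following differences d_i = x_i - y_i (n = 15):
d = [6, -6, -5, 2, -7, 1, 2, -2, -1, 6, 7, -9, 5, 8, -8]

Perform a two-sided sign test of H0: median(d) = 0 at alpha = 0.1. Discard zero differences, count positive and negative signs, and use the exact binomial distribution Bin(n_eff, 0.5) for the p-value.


Step 1: Discard zero differences. Original n = 15; n_eff = number of nonzero differences = 15.
Nonzero differences (with sign): +6, -6, -5, +2, -7, +1, +2, -2, -1, +6, +7, -9, +5, +8, -8
Step 2: Count signs: positive = 8, negative = 7.
Step 3: Under H0: P(positive) = 0.5, so the number of positives S ~ Bin(15, 0.5).
Step 4: Two-sided exact p-value = sum of Bin(15,0.5) probabilities at or below the observed probability = 1.000000.
Step 5: alpha = 0.1. fail to reject H0.

n_eff = 15, pos = 8, neg = 7, p = 1.000000, fail to reject H0.


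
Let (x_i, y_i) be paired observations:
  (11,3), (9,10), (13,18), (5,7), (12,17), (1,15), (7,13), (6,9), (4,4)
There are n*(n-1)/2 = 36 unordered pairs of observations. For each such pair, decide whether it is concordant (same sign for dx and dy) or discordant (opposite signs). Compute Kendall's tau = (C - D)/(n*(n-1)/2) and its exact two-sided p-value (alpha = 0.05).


Step 1: Enumerate the 36 unordered pairs (i,j) with i<j and classify each by sign(x_j-x_i) * sign(y_j-y_i).
  (1,2):dx=-2,dy=+7->D; (1,3):dx=+2,dy=+15->C; (1,4):dx=-6,dy=+4->D; (1,5):dx=+1,dy=+14->C
  (1,6):dx=-10,dy=+12->D; (1,7):dx=-4,dy=+10->D; (1,8):dx=-5,dy=+6->D; (1,9):dx=-7,dy=+1->D
  (2,3):dx=+4,dy=+8->C; (2,4):dx=-4,dy=-3->C; (2,5):dx=+3,dy=+7->C; (2,6):dx=-8,dy=+5->D
  (2,7):dx=-2,dy=+3->D; (2,8):dx=-3,dy=-1->C; (2,9):dx=-5,dy=-6->C; (3,4):dx=-8,dy=-11->C
  (3,5):dx=-1,dy=-1->C; (3,6):dx=-12,dy=-3->C; (3,7):dx=-6,dy=-5->C; (3,8):dx=-7,dy=-9->C
  (3,9):dx=-9,dy=-14->C; (4,5):dx=+7,dy=+10->C; (4,6):dx=-4,dy=+8->D; (4,7):dx=+2,dy=+6->C
  (4,8):dx=+1,dy=+2->C; (4,9):dx=-1,dy=-3->C; (5,6):dx=-11,dy=-2->C; (5,7):dx=-5,dy=-4->C
  (5,8):dx=-6,dy=-8->C; (5,9):dx=-8,dy=-13->C; (6,7):dx=+6,dy=-2->D; (6,8):dx=+5,dy=-6->D
  (6,9):dx=+3,dy=-11->D; (7,8):dx=-1,dy=-4->C; (7,9):dx=-3,dy=-9->C; (8,9):dx=-2,dy=-5->C
Step 2: C = 24, D = 12, total pairs = 36.
Step 3: tau = (C - D)/(n(n-1)/2) = (24 - 12)/36 = 0.333333.
Step 4: Exact two-sided p-value (enumerate n! = 362880 permutations of y under H0): p = 0.259518.
Step 5: alpha = 0.05. fail to reject H0.

tau_b = 0.3333 (C=24, D=12), p = 0.259518, fail to reject H0.


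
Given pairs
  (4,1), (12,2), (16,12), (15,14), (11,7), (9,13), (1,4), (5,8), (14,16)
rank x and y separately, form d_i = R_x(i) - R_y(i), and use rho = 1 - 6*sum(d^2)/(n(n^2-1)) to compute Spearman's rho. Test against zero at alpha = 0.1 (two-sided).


Step 1: Rank x and y separately (midranks; no ties here).
rank(x): 4->2, 12->6, 16->9, 15->8, 11->5, 9->4, 1->1, 5->3, 14->7
rank(y): 1->1, 2->2, 12->6, 14->8, 7->4, 13->7, 4->3, 8->5, 16->9
Step 2: d_i = R_x(i) - R_y(i); compute d_i^2.
  (2-1)^2=1, (6-2)^2=16, (9-6)^2=9, (8-8)^2=0, (5-4)^2=1, (4-7)^2=9, (1-3)^2=4, (3-5)^2=4, (7-9)^2=4
sum(d^2) = 48.
Step 3: rho = 1 - 6*48 / (9*(9^2 - 1)) = 1 - 288/720 = 0.600000.
Step 4: Under H0, t = rho * sqrt((n-2)/(1-rho^2)) = 1.9843 ~ t(7).
Step 5: Two-sided p-value from the t-distribution with 7 df = 0.087623.
Step 6: alpha = 0.1. reject H0.

rho = 0.6000, p = 0.087623, reject H0 at alpha = 0.1.


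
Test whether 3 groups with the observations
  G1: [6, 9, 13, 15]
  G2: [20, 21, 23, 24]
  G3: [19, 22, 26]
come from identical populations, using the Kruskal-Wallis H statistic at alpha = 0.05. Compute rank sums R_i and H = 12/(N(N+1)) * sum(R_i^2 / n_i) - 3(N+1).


Step 1: Combine all N = 11 observations and assign midranks.
sorted (value, group, rank): (6,G1,1), (9,G1,2), (13,G1,3), (15,G1,4), (19,G3,5), (20,G2,6), (21,G2,7), (22,G3,8), (23,G2,9), (24,G2,10), (26,G3,11)
Step 2: Sum ranks within each group.
R_1 = 10 (n_1 = 4)
R_2 = 32 (n_2 = 4)
R_3 = 24 (n_3 = 3)
Step 3: H = 12/(N(N+1)) * sum(R_i^2/n_i) - 3(N+1)
     = 12/(11*12) * (10^2/4 + 32^2/4 + 24^2/3) - 3*12
     = 0.090909 * 473 - 36
     = 7.000000.
Step 4: No ties, so H is used without correction.
Step 5: Under H0, H ~ chi^2(2); p-value = 0.030197.
Step 6: alpha = 0.05. reject H0.

H = 7.0000, df = 2, p = 0.030197, reject H0.


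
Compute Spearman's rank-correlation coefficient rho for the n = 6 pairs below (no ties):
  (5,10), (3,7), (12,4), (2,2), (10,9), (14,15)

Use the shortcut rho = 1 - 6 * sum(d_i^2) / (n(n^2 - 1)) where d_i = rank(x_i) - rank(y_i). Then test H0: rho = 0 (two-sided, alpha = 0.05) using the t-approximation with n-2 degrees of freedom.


Step 1: Rank x and y separately (midranks; no ties here).
rank(x): 5->3, 3->2, 12->5, 2->1, 10->4, 14->6
rank(y): 10->5, 7->3, 4->2, 2->1, 9->4, 15->6
Step 2: d_i = R_x(i) - R_y(i); compute d_i^2.
  (3-5)^2=4, (2-3)^2=1, (5-2)^2=9, (1-1)^2=0, (4-4)^2=0, (6-6)^2=0
sum(d^2) = 14.
Step 3: rho = 1 - 6*14 / (6*(6^2 - 1)) = 1 - 84/210 = 0.600000.
Step 4: Under H0, t = rho * sqrt((n-2)/(1-rho^2)) = 1.5000 ~ t(4).
Step 5: Two-sided p-value from the t-distribution with 4 df = 0.208000.
Step 6: alpha = 0.05. fail to reject H0.

rho = 0.6000, p = 0.208000, fail to reject H0 at alpha = 0.05.


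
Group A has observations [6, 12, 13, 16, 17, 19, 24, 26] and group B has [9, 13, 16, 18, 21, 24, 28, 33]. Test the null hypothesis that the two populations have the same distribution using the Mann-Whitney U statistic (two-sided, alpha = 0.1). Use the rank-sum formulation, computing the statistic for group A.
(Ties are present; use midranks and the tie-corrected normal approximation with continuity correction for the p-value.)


Step 1: Combine and sort all 16 observations; assign midranks.
sorted (value, group): (6,X), (9,Y), (12,X), (13,X), (13,Y), (16,X), (16,Y), (17,X), (18,Y), (19,X), (21,Y), (24,X), (24,Y), (26,X), (28,Y), (33,Y)
ranks: 6->1, 9->2, 12->3, 13->4.5, 13->4.5, 16->6.5, 16->6.5, 17->8, 18->9, 19->10, 21->11, 24->12.5, 24->12.5, 26->14, 28->15, 33->16
Step 2: Rank sum for X: R1 = 1 + 3 + 4.5 + 6.5 + 8 + 10 + 12.5 + 14 = 59.5.
Step 3: U_X = R1 - n1(n1+1)/2 = 59.5 - 8*9/2 = 59.5 - 36 = 23.5.
       U_Y = n1*n2 - U_X = 64 - 23.5 = 40.5.
Step 4: Ties are present, so use the tie-corrected normal approximation (with continuity correction) for the p-value.
Step 5: p-value = 0.399773; compare to alpha = 0.1. fail to reject H0.

U_X = 23.5, p = 0.399773, fail to reject H0 at alpha = 0.1.


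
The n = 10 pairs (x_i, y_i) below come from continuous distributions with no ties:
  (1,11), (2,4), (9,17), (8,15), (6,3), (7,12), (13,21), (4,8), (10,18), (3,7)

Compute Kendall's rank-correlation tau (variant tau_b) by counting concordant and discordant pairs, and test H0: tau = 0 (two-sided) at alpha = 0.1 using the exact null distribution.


Step 1: Enumerate the 45 unordered pairs (i,j) with i<j and classify each by sign(x_j-x_i) * sign(y_j-y_i).
  (1,2):dx=+1,dy=-7->D; (1,3):dx=+8,dy=+6->C; (1,4):dx=+7,dy=+4->C; (1,5):dx=+5,dy=-8->D
  (1,6):dx=+6,dy=+1->C; (1,7):dx=+12,dy=+10->C; (1,8):dx=+3,dy=-3->D; (1,9):dx=+9,dy=+7->C
  (1,10):dx=+2,dy=-4->D; (2,3):dx=+7,dy=+13->C; (2,4):dx=+6,dy=+11->C; (2,5):dx=+4,dy=-1->D
  (2,6):dx=+5,dy=+8->C; (2,7):dx=+11,dy=+17->C; (2,8):dx=+2,dy=+4->C; (2,9):dx=+8,dy=+14->C
  (2,10):dx=+1,dy=+3->C; (3,4):dx=-1,dy=-2->C; (3,5):dx=-3,dy=-14->C; (3,6):dx=-2,dy=-5->C
  (3,7):dx=+4,dy=+4->C; (3,8):dx=-5,dy=-9->C; (3,9):dx=+1,dy=+1->C; (3,10):dx=-6,dy=-10->C
  (4,5):dx=-2,dy=-12->C; (4,6):dx=-1,dy=-3->C; (4,7):dx=+5,dy=+6->C; (4,8):dx=-4,dy=-7->C
  (4,9):dx=+2,dy=+3->C; (4,10):dx=-5,dy=-8->C; (5,6):dx=+1,dy=+9->C; (5,7):dx=+7,dy=+18->C
  (5,8):dx=-2,dy=+5->D; (5,9):dx=+4,dy=+15->C; (5,10):dx=-3,dy=+4->D; (6,7):dx=+6,dy=+9->C
  (6,8):dx=-3,dy=-4->C; (6,9):dx=+3,dy=+6->C; (6,10):dx=-4,dy=-5->C; (7,8):dx=-9,dy=-13->C
  (7,9):dx=-3,dy=-3->C; (7,10):dx=-10,dy=-14->C; (8,9):dx=+6,dy=+10->C; (8,10):dx=-1,dy=-1->C
  (9,10):dx=-7,dy=-11->C
Step 2: C = 38, D = 7, total pairs = 45.
Step 3: tau = (C - D)/(n(n-1)/2) = (38 - 7)/45 = 0.688889.
Step 4: Exact two-sided p-value (enumerate n! = 3628800 permutations of y under H0): p = 0.004687.
Step 5: alpha = 0.1. reject H0.

tau_b = 0.6889 (C=38, D=7), p = 0.004687, reject H0.


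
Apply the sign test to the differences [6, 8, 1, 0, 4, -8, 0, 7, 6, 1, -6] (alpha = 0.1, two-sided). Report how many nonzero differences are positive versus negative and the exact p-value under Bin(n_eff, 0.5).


Step 1: Discard zero differences. Original n = 11; n_eff = number of nonzero differences = 9.
Nonzero differences (with sign): +6, +8, +1, +4, -8, +7, +6, +1, -6
Step 2: Count signs: positive = 7, negative = 2.
Step 3: Under H0: P(positive) = 0.5, so the number of positives S ~ Bin(9, 0.5).
Step 4: Two-sided exact p-value = sum of Bin(9,0.5) probabilities at or below the observed probability = 0.179688.
Step 5: alpha = 0.1. fail to reject H0.

n_eff = 9, pos = 7, neg = 2, p = 0.179688, fail to reject H0.
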